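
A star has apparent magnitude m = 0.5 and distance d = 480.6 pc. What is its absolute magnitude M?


M = m - 5*log10(d) + 5 = 0.5 - 5*log10(480.6) + 5 = -7.9089

-7.9089


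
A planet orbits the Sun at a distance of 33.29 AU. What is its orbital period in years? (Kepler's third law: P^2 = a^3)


P = a^(3/2) = 33.29^1.5 = 192.0749

192.0749 years


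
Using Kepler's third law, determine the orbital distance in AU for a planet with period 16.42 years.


a = P^(2/3) = 16.42^(2/3) = 6.4602

6.4602 AU


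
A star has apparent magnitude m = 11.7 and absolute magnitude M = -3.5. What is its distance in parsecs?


d = 10^((m - M + 5)/5) = 10^((11.7 - -3.5 + 5)/5) = 10964.782

10964.782 pc


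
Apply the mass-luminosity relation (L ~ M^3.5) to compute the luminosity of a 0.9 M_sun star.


L/L_sun = (M/M_sun)^3.5 = 0.9^3.5 = 0.6916

0.6916 L_sun


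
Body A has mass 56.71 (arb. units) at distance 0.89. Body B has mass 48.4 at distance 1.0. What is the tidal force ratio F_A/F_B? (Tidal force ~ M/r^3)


Ratio = (M1/r1^3) / (M2/r2^3) = (56.71/0.89^3) / (48.4/1.0^3) = 1.6621

1.6621


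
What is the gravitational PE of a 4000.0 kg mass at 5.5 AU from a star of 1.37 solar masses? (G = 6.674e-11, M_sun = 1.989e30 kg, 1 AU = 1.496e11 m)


M = 1.37 * 1.989e30 kg = 2.72493e+30 kg; r = 5.5 AU * 1.496e11 m/AU = 8.228e+11 m. U = -GM*m/r = -(6.674e-11 * 2.72493e+30 * 4000.0) / 8.228e+11 = -8.841e+11

-8.841e+11 J


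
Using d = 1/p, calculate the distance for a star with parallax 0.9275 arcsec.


d = 1/p = 1/0.9275 = 1.0782

1.0782 pc


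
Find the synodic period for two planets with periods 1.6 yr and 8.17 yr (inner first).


1/P_syn = |1/P1 - 1/P2| = |1/1.6 - 1/8.17| => P_syn = 1.9896

1.9896 years


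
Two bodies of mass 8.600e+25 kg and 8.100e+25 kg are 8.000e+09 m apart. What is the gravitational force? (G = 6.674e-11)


F = G*m1*m2/r^2 = 6.674e-11 * 8.600e+25 * 8.100e+25 / (8.000e+09)^2 = 6.674e-11 * 6.966e+51 / 6.400e+19 = 7.264e+21

7.264e+21 N


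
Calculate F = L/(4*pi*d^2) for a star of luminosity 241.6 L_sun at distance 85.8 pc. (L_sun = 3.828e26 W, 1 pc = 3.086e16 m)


F = L / (4*pi*d^2) = 9.248e+28 / (4*pi*(2.648e+18)^2) = 1.050e-09

1.050e-09 W/m^2


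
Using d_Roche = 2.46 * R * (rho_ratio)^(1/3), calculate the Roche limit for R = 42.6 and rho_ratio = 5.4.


d_Roche = 2.46 * 42.6 * 5.4^(1/3) = 183.8552

183.8552


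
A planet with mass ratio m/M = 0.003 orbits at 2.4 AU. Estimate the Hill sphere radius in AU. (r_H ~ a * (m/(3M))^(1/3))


r_H = a * (m/3M)^(1/3) = 2.4 * (0.003/3)^(1/3) = 0.24

0.24 AU


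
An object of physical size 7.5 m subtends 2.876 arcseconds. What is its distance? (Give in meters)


D = size / theta_rad, theta_rad = 2.876 * pi/(180*3600) = 1.394e-05, D = 537895.0093

537895.0093 m


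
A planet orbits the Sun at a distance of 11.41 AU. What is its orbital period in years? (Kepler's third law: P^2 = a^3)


P = a^(3/2) = 11.41^1.5 = 38.5415

38.5415 years


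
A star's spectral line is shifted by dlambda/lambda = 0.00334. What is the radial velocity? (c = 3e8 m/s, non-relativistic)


v = (dlambda/lambda) * c = 0.00334 * 3e8 = 1.002e+06

1.002e+06 m/s


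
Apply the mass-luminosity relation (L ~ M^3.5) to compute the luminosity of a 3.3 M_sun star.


L/L_sun = (M/M_sun)^3.5 = 3.3^3.5 = 65.2828

65.2828 L_sun


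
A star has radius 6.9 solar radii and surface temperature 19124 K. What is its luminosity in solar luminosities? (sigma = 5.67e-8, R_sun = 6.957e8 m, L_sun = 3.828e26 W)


R = 6.9 * 6.957e8 m = 4.80033e+09 m. L = 4*pi*R^2*sigma*T^4 = 4*pi*(4.80033e+09)^2 * 5.67e-8 * 19124^4 = 2.196089579e+30 W. L/L_sun = 2.196089579e+30 / 3.828e26 = 5736.9111

5736.9111 L_sun


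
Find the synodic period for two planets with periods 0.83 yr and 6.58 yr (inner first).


1/P_syn = |1/P1 - 1/P2| = |1/0.83 - 1/6.58| => P_syn = 0.9498

0.9498 years


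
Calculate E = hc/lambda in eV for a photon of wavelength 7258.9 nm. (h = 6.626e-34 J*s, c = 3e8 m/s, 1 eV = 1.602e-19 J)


E = hc/lambda = 6.626e-34 * 3e8 / 7.259e-06 = 2.738e-20 J = 0.1709 eV

0.1709 eV


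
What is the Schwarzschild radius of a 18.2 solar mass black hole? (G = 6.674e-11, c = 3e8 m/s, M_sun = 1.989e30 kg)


M = 18.2 * 1.989e30 kg = 3.61998e+31 kg. rs = 2GM/c^2 = 2 * 6.674e-11 * 3.61998e+31 / (3e8)^2 = 53688.3256

53688.3256 m


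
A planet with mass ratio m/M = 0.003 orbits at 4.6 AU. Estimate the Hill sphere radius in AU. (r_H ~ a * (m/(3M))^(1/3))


r_H = a * (m/3M)^(1/3) = 4.6 * (0.003/3)^(1/3) = 0.46

0.46 AU


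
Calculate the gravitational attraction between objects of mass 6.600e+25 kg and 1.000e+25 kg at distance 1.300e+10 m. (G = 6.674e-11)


F = G*m1*m2/r^2 = 6.674e-11 * 6.600e+25 * 1.000e+25 / (1.300e+10)^2 = 6.674e-11 * 6.600e+50 / 1.690e+20 = 2.606e+20

2.606e+20 N


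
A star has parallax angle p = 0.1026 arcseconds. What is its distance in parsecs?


d = 1/p = 1/0.1026 = 9.7466

9.7466 pc


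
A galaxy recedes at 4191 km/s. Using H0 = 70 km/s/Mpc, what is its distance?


d = v / H0 = 4191 / 70 = 59.8714

59.8714 Mpc


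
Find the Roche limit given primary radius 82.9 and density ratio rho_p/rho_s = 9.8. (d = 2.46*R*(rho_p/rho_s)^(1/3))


d_Roche = 2.46 * 82.9 * 9.8^(1/3) = 436.4137

436.4137


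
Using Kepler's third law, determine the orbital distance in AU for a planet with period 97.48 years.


a = P^(2/3) = 97.48^(2/3) = 21.1809

21.1809 AU


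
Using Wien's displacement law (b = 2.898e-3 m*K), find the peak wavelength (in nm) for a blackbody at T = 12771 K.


lam_max = b / T = 2.898e-3 / 12771 = 2.269e-07 m = 226.9204 nm

226.9204 nm


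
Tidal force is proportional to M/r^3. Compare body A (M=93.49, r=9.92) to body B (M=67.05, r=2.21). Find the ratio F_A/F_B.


Ratio = (M1/r1^3) / (M2/r2^3) = (93.49/9.92^3) / (67.05/2.21^3) = 0.0154

0.0154


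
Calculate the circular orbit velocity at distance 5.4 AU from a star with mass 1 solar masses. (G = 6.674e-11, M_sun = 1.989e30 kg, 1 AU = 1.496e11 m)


v = sqrt(GM/r) = sqrt(6.674e-11 * 1.989e+30 / 8.078e+11) = 12818.8131

12818.8131 m/s


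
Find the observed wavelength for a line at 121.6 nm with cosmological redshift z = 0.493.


lam_obs = lam_emit * (1 + z) = 121.6 * (1 + 0.493) = 181.5488

181.5488 nm


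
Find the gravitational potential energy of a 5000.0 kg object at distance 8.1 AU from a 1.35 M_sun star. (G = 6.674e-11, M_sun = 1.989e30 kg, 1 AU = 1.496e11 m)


M = 1.35 * 1.989e30 kg = 2.68515e+30 kg; r = 8.1 AU * 1.496e11 m/AU = 1.21176e+12 m. U = -GM*m/r = -(6.674e-11 * 2.68515e+30 * 5000.0) / 1.21176e+12 = -7.394e+11

-7.394e+11 J


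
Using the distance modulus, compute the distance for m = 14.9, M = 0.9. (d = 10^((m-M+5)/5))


d = 10^((m - M + 5)/5) = 10^((14.9 - 0.9 + 5)/5) = 6309.5734

6309.5734 pc


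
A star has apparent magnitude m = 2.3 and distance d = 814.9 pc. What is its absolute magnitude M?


M = m - 5*log10(d) + 5 = 2.3 - 5*log10(814.9) + 5 = -7.2555

-7.2555


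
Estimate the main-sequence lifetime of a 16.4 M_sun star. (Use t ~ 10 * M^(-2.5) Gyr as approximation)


t = 10 * M^(-2.5) = 10 * 16.4^(-2.5) = 0.0092

0.0092 Gyr


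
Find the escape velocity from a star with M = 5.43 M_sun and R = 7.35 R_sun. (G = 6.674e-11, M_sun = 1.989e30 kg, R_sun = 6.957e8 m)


M = 5.43 * 1.989e30 kg = 1.080027e+31 kg; R = 7.35 * 6.957e8 m = 5.113395e+09 m. v_esc = sqrt(2GM/R) = sqrt(2 * 6.674e-11 * 1.080027e+31 / 5.113395e+09) = 530970.9171

530970.9171 m/s


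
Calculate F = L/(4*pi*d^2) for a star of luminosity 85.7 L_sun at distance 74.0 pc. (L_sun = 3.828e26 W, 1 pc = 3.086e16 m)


F = L / (4*pi*d^2) = 3.281e+28 / (4*pi*(2.284e+18)^2) = 5.006e-10

5.006e-10 W/m^2


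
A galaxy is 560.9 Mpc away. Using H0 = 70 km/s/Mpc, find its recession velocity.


v = H0 * d = 70 * 560.9 = 39263.0

39263.0 km/s


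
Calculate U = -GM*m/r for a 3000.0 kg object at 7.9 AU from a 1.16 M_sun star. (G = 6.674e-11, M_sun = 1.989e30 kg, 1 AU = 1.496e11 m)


M = 1.16 * 1.989e30 kg = 2.30724e+30 kg; r = 7.9 AU * 1.496e11 m/AU = 1.18184e+12 m. U = -GM*m/r = -(6.674e-11 * 2.30724e+30 * 3000.0) / 1.18184e+12 = -3.909e+11

-3.909e+11 J


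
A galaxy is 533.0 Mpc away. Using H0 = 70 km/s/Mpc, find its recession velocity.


v = H0 * d = 70 * 533.0 = 37310.0

37310.0 km/s


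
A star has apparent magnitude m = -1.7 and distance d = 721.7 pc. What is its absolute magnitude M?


M = m - 5*log10(d) + 5 = -1.7 - 5*log10(721.7) + 5 = -10.9918

-10.9918


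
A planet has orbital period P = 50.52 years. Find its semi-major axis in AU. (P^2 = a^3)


a = P^(2/3) = 50.52^(2/3) = 13.666

13.666 AU


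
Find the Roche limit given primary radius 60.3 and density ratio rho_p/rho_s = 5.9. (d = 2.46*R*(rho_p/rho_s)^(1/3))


d_Roche = 2.46 * 60.3 * 5.9^(1/3) = 268.0421

268.0421


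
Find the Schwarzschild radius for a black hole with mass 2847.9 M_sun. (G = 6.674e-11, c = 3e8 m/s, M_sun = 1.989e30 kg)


M = 2847.9 * 1.989e30 kg = 5.6644731e+33 kg. rs = 2GM/c^2 = 2 * 6.674e-11 * 5.6644731e+33 / (3e8)^2 = 8.401e+06

8.401e+06 m


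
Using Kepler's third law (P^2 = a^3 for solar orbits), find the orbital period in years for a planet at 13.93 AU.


P = a^(3/2) = 13.93^1.5 = 51.9908

51.9908 years


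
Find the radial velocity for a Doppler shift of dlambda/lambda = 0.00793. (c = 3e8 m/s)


v = (dlambda/lambda) * c = 0.00793 * 3e8 = 2.379e+06

2.379e+06 m/s


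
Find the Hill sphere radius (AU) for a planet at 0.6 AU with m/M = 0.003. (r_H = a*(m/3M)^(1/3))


r_H = a * (m/3M)^(1/3) = 0.6 * (0.003/3)^(1/3) = 0.06

0.06 AU


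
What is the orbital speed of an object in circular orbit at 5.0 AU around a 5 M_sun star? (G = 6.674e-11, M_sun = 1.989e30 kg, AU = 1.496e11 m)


v = sqrt(GM/r) = sqrt(6.674e-11 * 9.945e+30 / 7.480e+11) = 29788.2298

29788.2298 m/s


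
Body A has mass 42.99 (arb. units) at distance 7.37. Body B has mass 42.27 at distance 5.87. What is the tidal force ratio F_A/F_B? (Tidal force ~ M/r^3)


Ratio = (M1/r1^3) / (M2/r2^3) = (42.99/7.37^3) / (42.27/5.87^3) = 0.5139

0.5139


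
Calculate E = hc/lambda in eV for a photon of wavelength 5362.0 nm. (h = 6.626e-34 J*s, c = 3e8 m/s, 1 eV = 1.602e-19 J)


E = hc/lambda = 6.626e-34 * 3e8 / 5.362e-06 = 3.707e-20 J = 0.2314 eV

0.2314 eV


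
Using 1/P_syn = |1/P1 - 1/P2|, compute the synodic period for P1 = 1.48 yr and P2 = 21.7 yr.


1/P_syn = |1/P1 - 1/P2| = |1/1.48 - 1/21.7| => P_syn = 1.5883

1.5883 years


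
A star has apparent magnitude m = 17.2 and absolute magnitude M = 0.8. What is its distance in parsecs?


d = 10^((m - M + 5)/5) = 10^((17.2 - 0.8 + 5)/5) = 19054.6072

19054.6072 pc


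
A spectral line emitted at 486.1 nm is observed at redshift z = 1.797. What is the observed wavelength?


lam_obs = lam_emit * (1 + z) = 486.1 * (1 + 1.797) = 1359.6217

1359.6217 nm


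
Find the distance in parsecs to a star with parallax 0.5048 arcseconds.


d = 1/p = 1/0.5048 = 1.981

1.981 pc


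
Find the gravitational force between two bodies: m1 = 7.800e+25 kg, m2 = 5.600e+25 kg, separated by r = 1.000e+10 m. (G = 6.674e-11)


F = G*m1*m2/r^2 = 6.674e-11 * 7.800e+25 * 5.600e+25 / (1.000e+10)^2 = 6.674e-11 * 4.368e+51 / 1.000e+20 = 2.915e+21

2.915e+21 N


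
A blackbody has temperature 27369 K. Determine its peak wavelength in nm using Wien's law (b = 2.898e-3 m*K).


lam_max = b / T = 2.898e-3 / 27369 = 1.059e-07 m = 105.8862 nm

105.8862 nm


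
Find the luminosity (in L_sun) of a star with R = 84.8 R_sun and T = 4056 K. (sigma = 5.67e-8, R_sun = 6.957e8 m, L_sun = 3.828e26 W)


R = 84.8 * 6.957e8 m = 5.899536e+10 m. L = 4*pi*R^2*sigma*T^4 = 4*pi*(5.899536e+10)^2 * 5.67e-8 * 4056^4 = 6.711512748e+29 W. L/L_sun = 6.711512748e+29 / 3.828e26 = 1753.2687

1753.2687 L_sun


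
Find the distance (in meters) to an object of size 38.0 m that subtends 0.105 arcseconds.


D = size / theta_rad, theta_rad = 0.105 * pi/(180*3600) = 5.091e-07, D = 7.465e+07

7.465e+07 m


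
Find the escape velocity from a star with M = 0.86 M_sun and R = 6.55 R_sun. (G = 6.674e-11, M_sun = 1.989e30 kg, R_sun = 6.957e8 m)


M = 0.86 * 1.989e30 kg = 1.71054e+30 kg; R = 6.55 * 6.957e8 m = 4.556835e+09 m. v_esc = sqrt(2GM/R) = sqrt(2 * 6.674e-11 * 1.71054e+30 / 4.556835e+09) = 223842.7664

223842.7664 m/s


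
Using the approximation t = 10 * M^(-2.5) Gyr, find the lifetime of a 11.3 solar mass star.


t = 10 * M^(-2.5) = 10 * 11.3^(-2.5) = 0.0233

0.0233 Gyr


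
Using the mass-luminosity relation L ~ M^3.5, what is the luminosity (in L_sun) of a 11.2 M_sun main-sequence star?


L/L_sun = (M/M_sun)^3.5 = 11.2^3.5 = 4701.7884

4701.7884 L_sun


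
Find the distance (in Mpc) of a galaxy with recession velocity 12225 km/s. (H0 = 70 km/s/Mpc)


d = v / H0 = 12225 / 70 = 174.6429

174.6429 Mpc


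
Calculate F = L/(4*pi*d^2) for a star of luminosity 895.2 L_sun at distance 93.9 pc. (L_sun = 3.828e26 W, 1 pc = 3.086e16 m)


F = L / (4*pi*d^2) = 3.427e+29 / (4*pi*(2.898e+18)^2) = 3.248e-09

3.248e-09 W/m^2


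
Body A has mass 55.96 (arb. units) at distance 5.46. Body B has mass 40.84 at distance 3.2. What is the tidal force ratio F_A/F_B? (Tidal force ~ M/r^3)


Ratio = (M1/r1^3) / (M2/r2^3) = (55.96/5.46^3) / (40.84/3.2^3) = 0.2758

0.2758


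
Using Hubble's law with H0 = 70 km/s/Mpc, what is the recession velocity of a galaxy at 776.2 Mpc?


v = H0 * d = 70 * 776.2 = 54334.0

54334.0 km/s


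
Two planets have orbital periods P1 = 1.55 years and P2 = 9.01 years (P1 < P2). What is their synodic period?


1/P_syn = |1/P1 - 1/P2| = |1/1.55 - 1/9.01| => P_syn = 1.8721

1.8721 years


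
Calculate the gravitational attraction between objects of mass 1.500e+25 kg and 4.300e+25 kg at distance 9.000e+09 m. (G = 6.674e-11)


F = G*m1*m2/r^2 = 6.674e-11 * 1.500e+25 * 4.300e+25 / (9.000e+09)^2 = 6.674e-11 * 6.450e+50 / 8.100e+19 = 5.314e+20

5.314e+20 N


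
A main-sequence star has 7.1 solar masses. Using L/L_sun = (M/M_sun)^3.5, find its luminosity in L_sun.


L/L_sun = (M/M_sun)^3.5 = 7.1^3.5 = 953.6834

953.6834 L_sun


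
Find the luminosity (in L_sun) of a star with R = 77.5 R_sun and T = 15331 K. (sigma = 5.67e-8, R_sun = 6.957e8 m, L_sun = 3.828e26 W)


R = 77.5 * 6.957e8 m = 5.391675e+10 m. L = 4*pi*R^2*sigma*T^4 = 4*pi*(5.391675e+10)^2 * 5.67e-8 * 15331^4 = 1.144253552e+32 W. L/L_sun = 1.144253552e+32 / 3.828e26 = 298916.8108

298916.8108 L_sun


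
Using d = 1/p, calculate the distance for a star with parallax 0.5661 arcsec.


d = 1/p = 1/0.5661 = 1.7665

1.7665 pc


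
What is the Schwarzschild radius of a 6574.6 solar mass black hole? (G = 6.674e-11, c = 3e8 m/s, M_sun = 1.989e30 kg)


M = 6574.6 * 1.989e30 kg = 1.30768794e+34 kg. rs = 2GM/c^2 = 2 * 6.674e-11 * 1.30768794e+34 / (3e8)^2 = 1.939e+07

1.939e+07 m


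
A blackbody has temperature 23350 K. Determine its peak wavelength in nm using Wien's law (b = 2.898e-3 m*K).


lam_max = b / T = 2.898e-3 / 23350 = 1.241e-07 m = 124.1113 nm

124.1113 nm


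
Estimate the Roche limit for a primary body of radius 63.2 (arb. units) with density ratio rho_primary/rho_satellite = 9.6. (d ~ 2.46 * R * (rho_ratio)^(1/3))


d_Roche = 2.46 * 63.2 * 9.6^(1/3) = 330.4273

330.4273


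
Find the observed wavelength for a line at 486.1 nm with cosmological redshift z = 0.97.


lam_obs = lam_emit * (1 + z) = 486.1 * (1 + 0.97) = 957.617

957.617 nm


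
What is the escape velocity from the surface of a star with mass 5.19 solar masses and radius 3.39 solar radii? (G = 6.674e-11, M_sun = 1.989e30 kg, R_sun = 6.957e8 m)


M = 5.19 * 1.989e30 kg = 1.032291e+31 kg; R = 3.39 * 6.957e8 m = 2.358423e+09 m. v_esc = sqrt(2GM/R) = sqrt(2 * 6.674e-11 * 1.032291e+31 / 2.358423e+09) = 764360.6458

764360.6458 m/s


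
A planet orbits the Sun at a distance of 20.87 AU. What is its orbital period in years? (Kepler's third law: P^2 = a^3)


P = a^(3/2) = 20.87^1.5 = 95.3419

95.3419 years


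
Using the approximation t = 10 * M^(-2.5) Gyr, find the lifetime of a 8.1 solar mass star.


t = 10 * M^(-2.5) = 10 * 8.1^(-2.5) = 0.0536

0.0536 Gyr


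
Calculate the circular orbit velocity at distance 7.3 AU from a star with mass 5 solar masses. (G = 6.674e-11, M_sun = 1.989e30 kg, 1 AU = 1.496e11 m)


v = sqrt(GM/r) = sqrt(6.674e-11 * 9.945e+30 / 1.092e+12) = 24652.9144

24652.9144 m/s


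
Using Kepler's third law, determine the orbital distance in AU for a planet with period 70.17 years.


a = P^(2/3) = 70.17^(2/3) = 17.0125

17.0125 AU


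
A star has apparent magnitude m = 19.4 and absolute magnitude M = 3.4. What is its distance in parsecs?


d = 10^((m - M + 5)/5) = 10^((19.4 - 3.4 + 5)/5) = 15848.9319

15848.9319 pc


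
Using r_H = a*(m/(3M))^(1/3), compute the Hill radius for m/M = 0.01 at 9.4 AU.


r_H = a * (m/3M)^(1/3) = 9.4 * (0.01/3)^(1/3) = 1.4042

1.4042 AU


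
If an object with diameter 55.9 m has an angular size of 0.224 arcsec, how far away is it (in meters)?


D = size / theta_rad, theta_rad = 0.224 * pi/(180*3600) = 1.086e-06, D = 5.147e+07

5.147e+07 m


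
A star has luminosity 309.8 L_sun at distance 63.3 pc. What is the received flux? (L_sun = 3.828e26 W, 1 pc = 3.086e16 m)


F = L / (4*pi*d^2) = 1.186e+29 / (4*pi*(1.953e+18)^2) = 2.473e-09

2.473e-09 W/m^2


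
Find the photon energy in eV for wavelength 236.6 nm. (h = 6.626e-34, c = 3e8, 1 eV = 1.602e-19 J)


E = hc/lambda = 6.626e-34 * 3e8 / 2.366e-07 = 8.402e-19 J = 5.2444 eV

5.2444 eV


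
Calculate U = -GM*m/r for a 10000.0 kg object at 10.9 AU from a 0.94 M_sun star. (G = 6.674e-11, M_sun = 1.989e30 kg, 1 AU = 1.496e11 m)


M = 0.94 * 1.989e30 kg = 1.86966e+30 kg; r = 10.9 AU * 1.496e11 m/AU = 1.63064e+12 m. U = -GM*m/r = -(6.674e-11 * 1.86966e+30 * 10000.0) / 1.63064e+12 = -7.652e+11

-7.652e+11 J


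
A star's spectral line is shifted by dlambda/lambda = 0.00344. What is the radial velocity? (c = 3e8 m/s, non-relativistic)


v = (dlambda/lambda) * c = 0.00344 * 3e8 = 1.032e+06

1.032e+06 m/s


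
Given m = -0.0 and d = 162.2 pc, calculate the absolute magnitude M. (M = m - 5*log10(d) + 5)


M = m - 5*log10(d) + 5 = -0.0 - 5*log10(162.2) + 5 = -6.0503

-6.0503


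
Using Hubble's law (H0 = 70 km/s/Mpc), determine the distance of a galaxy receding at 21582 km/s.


d = v / H0 = 21582 / 70 = 308.3143

308.3143 Mpc


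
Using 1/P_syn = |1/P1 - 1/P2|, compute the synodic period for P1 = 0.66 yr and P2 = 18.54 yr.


1/P_syn = |1/P1 - 1/P2| = |1/0.66 - 1/18.54| => P_syn = 0.6844

0.6844 years


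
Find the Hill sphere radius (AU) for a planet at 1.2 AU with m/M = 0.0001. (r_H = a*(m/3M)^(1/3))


r_H = a * (m/3M)^(1/3) = 1.2 * (0.0001/3)^(1/3) = 0.0386

0.0386 AU


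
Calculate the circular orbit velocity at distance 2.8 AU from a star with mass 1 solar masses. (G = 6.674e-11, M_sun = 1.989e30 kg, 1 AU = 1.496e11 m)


v = sqrt(GM/r) = sqrt(6.674e-11 * 1.989e+30 / 4.189e+11) = 17801.8723

17801.8723 m/s


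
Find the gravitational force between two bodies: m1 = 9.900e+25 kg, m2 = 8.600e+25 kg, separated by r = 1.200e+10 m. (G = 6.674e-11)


F = G*m1*m2/r^2 = 6.674e-11 * 9.900e+25 * 8.600e+25 / (1.200e+10)^2 = 6.674e-11 * 8.514e+51 / 1.440e+20 = 3.946e+21

3.946e+21 N


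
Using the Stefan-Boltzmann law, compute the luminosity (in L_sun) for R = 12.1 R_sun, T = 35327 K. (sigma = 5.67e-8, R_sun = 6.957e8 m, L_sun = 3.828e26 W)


R = 12.1 * 6.957e8 m = 8.41797e+09 m. L = 4*pi*R^2*sigma*T^4 = 4*pi*(8.41797e+09)^2 * 5.67e-8 * 35327^4 = 7.863840633e+31 W. L/L_sun = 7.863840633e+31 / 3.828e26 = 205429.4836

205429.4836 L_sun


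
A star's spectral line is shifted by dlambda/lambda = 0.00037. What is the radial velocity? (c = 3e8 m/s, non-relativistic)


v = (dlambda/lambda) * c = 0.00037 * 3e8 = 111000.0

111000.0 m/s


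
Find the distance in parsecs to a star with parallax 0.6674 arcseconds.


d = 1/p = 1/0.6674 = 1.4984

1.4984 pc


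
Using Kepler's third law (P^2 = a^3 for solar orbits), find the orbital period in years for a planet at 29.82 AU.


P = a^(3/2) = 29.82^1.5 = 162.8401

162.8401 years


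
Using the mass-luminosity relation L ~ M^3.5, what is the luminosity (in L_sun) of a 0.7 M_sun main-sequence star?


L/L_sun = (M/M_sun)^3.5 = 0.7^3.5 = 0.287

0.287 L_sun


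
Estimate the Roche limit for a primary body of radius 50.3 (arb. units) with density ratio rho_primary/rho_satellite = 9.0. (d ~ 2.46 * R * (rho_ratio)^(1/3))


d_Roche = 2.46 * 50.3 * 9.0^(1/3) = 257.3854

257.3854


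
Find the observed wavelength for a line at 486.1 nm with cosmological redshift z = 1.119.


lam_obs = lam_emit * (1 + z) = 486.1 * (1 + 1.119) = 1030.0459

1030.0459 nm


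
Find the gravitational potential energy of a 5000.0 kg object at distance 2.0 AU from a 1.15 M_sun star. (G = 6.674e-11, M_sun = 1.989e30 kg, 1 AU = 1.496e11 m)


M = 1.15 * 1.989e30 kg = 2.28735e+30 kg; r = 2.0 AU * 1.496e11 m/AU = 2.992e+11 m. U = -GM*m/r = -(6.674e-11 * 2.28735e+30 * 5000.0) / 2.992e+11 = -2.551e+12

-2.551e+12 J


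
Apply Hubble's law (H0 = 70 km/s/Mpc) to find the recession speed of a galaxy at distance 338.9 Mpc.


v = H0 * d = 70 * 338.9 = 23723.0

23723.0 km/s


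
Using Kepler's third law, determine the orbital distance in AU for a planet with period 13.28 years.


a = P^(2/3) = 13.28^(2/3) = 5.6079

5.6079 AU


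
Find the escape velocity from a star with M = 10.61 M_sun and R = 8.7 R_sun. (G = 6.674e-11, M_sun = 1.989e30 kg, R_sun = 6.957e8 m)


M = 10.61 * 1.989e30 kg = 2.110329e+31 kg; R = 8.7 * 6.957e8 m = 6.05259e+09 m. v_esc = sqrt(2GM/R) = sqrt(2 * 6.674e-11 * 2.110329e+31 / 6.05259e+09) = 682201.3186

682201.3186 m/s


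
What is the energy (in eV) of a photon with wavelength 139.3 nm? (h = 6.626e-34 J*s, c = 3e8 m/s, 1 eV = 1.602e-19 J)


E = hc/lambda = 6.626e-34 * 3e8 / 1.393e-07 = 1.427e-18 J = 8.9076 eV

8.9076 eV


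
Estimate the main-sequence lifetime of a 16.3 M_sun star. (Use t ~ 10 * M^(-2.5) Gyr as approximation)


t = 10 * M^(-2.5) = 10 * 16.3^(-2.5) = 0.0093

0.0093 Gyr


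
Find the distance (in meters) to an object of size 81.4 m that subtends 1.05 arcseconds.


D = size / theta_rad, theta_rad = 1.05 * pi/(180*3600) = 5.091e-06, D = 1.599e+07

1.599e+07 m


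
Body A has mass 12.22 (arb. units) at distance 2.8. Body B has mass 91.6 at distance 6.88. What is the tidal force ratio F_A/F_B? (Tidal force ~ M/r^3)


Ratio = (M1/r1^3) / (M2/r2^3) = (12.22/2.8^3) / (91.6/6.88^3) = 1.9791

1.9791


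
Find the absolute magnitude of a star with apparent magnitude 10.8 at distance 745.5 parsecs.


M = m - 5*log10(d) + 5 = 10.8 - 5*log10(745.5) + 5 = 1.4378

1.4378


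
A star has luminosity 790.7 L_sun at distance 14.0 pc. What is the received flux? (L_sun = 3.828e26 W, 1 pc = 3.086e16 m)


F = L / (4*pi*d^2) = 3.027e+29 / (4*pi*(4.320e+17)^2) = 1.290e-07

1.290e-07 W/m^2


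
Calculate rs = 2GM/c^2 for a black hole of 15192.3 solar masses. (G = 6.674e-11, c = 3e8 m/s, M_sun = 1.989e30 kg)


M = 15192.3 * 1.989e30 kg = 3.02174847e+34 kg. rs = 2GM/c^2 = 2 * 6.674e-11 * 3.02174847e+34 / (3e8)^2 = 4.482e+07

4.482e+07 m


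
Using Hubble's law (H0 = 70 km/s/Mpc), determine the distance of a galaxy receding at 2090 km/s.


d = v / H0 = 2090 / 70 = 29.8571

29.8571 Mpc


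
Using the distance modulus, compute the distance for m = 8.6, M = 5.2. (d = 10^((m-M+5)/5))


d = 10^((m - M + 5)/5) = 10^((8.6 - 5.2 + 5)/5) = 47.863

47.863 pc


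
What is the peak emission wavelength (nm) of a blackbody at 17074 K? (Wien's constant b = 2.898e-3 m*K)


lam_max = b / T = 2.898e-3 / 17074 = 1.697e-07 m = 169.7318 nm

169.7318 nm


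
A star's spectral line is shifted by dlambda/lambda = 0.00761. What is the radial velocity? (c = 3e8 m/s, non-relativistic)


v = (dlambda/lambda) * c = 0.00761 * 3e8 = 2.283e+06

2.283e+06 m/s


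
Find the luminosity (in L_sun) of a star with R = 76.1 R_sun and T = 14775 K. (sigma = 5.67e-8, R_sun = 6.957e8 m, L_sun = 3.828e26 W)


R = 76.1 * 6.957e8 m = 5.294277e+10 m. L = 4*pi*R^2*sigma*T^4 = 4*pi*(5.294277e+10)^2 * 5.67e-8 * 14775^4 = 9.51735352e+31 W. L/L_sun = 9.51735352e+31 / 3.828e26 = 248624.7001

248624.7001 L_sun


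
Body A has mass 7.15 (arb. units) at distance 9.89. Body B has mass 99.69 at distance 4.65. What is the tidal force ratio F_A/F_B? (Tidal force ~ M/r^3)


Ratio = (M1/r1^3) / (M2/r2^3) = (7.15/9.89^3) / (99.69/4.65^3) = 0.0075

0.0075


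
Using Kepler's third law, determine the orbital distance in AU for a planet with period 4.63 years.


a = P^(2/3) = 4.63^(2/3) = 2.7779

2.7779 AU


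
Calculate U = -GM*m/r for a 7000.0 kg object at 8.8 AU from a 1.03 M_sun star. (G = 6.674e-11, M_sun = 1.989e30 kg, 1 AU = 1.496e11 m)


M = 1.03 * 1.989e30 kg = 2.04867e+30 kg; r = 8.8 AU * 1.496e11 m/AU = 1.31648e+12 m. U = -GM*m/r = -(6.674e-11 * 2.04867e+30 * 7000.0) / 1.31648e+12 = -7.270e+11

-7.270e+11 J


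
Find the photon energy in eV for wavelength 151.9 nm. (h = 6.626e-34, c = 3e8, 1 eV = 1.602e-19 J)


E = hc/lambda = 6.626e-34 * 3e8 / 1.519e-07 = 1.309e-18 J = 8.1687 eV

8.1687 eV


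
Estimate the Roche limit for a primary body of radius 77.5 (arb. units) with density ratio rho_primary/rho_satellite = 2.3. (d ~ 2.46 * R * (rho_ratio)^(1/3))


d_Roche = 2.46 * 77.5 * 2.3^(1/3) = 251.6592

251.6592


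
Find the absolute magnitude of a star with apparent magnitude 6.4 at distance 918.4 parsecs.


M = m - 5*log10(d) + 5 = 6.4 - 5*log10(918.4) + 5 = -3.4152

-3.4152


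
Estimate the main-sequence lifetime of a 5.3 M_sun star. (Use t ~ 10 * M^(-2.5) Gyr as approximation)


t = 10 * M^(-2.5) = 10 * 5.3^(-2.5) = 0.1546

0.1546 Gyr


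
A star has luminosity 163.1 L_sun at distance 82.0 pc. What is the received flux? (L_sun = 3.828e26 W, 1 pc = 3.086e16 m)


F = L / (4*pi*d^2) = 6.243e+28 / (4*pi*(2.531e+18)^2) = 7.759e-10

7.759e-10 W/m^2


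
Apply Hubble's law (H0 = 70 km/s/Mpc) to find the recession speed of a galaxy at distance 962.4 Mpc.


v = H0 * d = 70 * 962.4 = 67368.0

67368.0 km/s


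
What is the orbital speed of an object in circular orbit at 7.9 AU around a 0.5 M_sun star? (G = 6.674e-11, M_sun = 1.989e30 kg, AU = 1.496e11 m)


v = sqrt(GM/r) = sqrt(6.674e-11 * 9.945e+29 / 1.182e+12) = 7494.0425

7494.0425 m/s


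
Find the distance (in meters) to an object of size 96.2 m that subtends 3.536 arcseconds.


D = size / theta_rad, theta_rad = 3.536 * pi/(180*3600) = 1.714e-05, D = 5.612e+06

5.612e+06 m


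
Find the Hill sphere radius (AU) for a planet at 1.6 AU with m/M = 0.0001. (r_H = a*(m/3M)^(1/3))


r_H = a * (m/3M)^(1/3) = 1.6 * (0.0001/3)^(1/3) = 0.0515

0.0515 AU


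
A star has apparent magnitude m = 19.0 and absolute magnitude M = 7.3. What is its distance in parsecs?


d = 10^((m - M + 5)/5) = 10^((19.0 - 7.3 + 5)/5) = 2187.7616

2187.7616 pc


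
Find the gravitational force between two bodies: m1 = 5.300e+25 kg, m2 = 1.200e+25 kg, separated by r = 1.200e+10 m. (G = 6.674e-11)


F = G*m1*m2/r^2 = 6.674e-11 * 5.300e+25 * 1.200e+25 / (1.200e+10)^2 = 6.674e-11 * 6.360e+50 / 1.440e+20 = 2.948e+20

2.948e+20 N


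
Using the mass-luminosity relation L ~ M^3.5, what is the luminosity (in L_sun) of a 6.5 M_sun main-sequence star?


L/L_sun = (M/M_sun)^3.5 = 6.5^3.5 = 700.1591

700.1591 L_sun


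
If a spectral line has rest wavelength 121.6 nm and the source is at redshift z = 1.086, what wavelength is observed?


lam_obs = lam_emit * (1 + z) = 121.6 * (1 + 1.086) = 253.6576

253.6576 nm


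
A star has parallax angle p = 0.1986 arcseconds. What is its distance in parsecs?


d = 1/p = 1/0.1986 = 5.0352

5.0352 pc


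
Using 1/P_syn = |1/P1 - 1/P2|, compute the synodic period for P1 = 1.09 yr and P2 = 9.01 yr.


1/P_syn = |1/P1 - 1/P2| = |1/1.09 - 1/9.01| => P_syn = 1.24

1.24 years


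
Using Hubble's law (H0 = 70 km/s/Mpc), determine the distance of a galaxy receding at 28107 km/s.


d = v / H0 = 28107 / 70 = 401.5286

401.5286 Mpc


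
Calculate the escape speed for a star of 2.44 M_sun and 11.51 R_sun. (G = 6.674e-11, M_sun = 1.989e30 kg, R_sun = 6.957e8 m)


M = 2.44 * 1.989e30 kg = 4.85316e+30 kg; R = 11.51 * 6.957e8 m = 8.007507e+09 m. v_esc = sqrt(2GM/R) = sqrt(2 * 6.674e-11 * 4.85316e+30 / 8.007507e+09) = 284427.6023

284427.6023 m/s


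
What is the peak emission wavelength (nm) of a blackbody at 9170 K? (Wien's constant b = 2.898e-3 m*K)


lam_max = b / T = 2.898e-3 / 9170 = 3.160e-07 m = 316.0305 nm

316.0305 nm


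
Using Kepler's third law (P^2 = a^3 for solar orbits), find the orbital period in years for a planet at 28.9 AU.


P = a^(3/2) = 28.9^1.5 = 155.3627

155.3627 years


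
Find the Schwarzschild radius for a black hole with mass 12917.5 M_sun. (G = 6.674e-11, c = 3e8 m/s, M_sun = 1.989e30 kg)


M = 12917.5 * 1.989e30 kg = 2.56929075e+34 kg. rs = 2GM/c^2 = 2 * 6.674e-11 * 2.56929075e+34 / (3e8)^2 = 3.811e+07

3.811e+07 m


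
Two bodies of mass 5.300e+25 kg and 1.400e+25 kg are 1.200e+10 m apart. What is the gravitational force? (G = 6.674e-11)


F = G*m1*m2/r^2 = 6.674e-11 * 5.300e+25 * 1.400e+25 / (1.200e+10)^2 = 6.674e-11 * 7.420e+50 / 1.440e+20 = 3.439e+20

3.439e+20 N


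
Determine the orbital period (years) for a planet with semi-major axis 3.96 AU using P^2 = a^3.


P = a^(3/2) = 3.96^1.5 = 7.8803

7.8803 years


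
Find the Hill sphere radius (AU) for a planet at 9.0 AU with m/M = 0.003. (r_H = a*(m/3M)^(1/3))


r_H = a * (m/3M)^(1/3) = 9.0 * (0.003/3)^(1/3) = 0.9

0.9 AU


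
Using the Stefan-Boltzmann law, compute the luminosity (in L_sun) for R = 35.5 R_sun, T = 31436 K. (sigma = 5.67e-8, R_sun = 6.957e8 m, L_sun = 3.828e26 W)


R = 35.5 * 6.957e8 m = 2.469735e+10 m. L = 4*pi*R^2*sigma*T^4 = 4*pi*(2.469735e+10)^2 * 5.67e-8 * 31436^4 = 4.244267579e+32 W. L/L_sun = 4.244267579e+32 / 3.828e26 = 1.109e+06

1.109e+06 L_sun


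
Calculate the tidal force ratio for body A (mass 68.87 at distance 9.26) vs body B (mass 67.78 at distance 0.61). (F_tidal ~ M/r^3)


Ratio = (M1/r1^3) / (M2/r2^3) = (68.87/9.26^3) / (67.78/0.61^3) = 2.905e-04

2.905e-04


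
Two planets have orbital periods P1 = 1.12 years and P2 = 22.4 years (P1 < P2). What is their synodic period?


1/P_syn = |1/P1 - 1/P2| = |1/1.12 - 1/22.4| => P_syn = 1.1789

1.1789 years


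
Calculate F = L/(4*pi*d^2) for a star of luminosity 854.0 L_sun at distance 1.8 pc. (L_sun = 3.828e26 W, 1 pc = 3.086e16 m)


F = L / (4*pi*d^2) = 3.269e+29 / (4*pi*(5.555e+16)^2) = 8.431e-06

8.431e-06 W/m^2


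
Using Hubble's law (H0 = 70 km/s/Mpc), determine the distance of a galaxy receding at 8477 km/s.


d = v / H0 = 8477 / 70 = 121.1

121.1 Mpc


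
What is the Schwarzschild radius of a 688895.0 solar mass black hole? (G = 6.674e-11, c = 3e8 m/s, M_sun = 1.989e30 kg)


M = 688895.0 * 1.989e30 kg = 1.370212155e+36 kg. rs = 2GM/c^2 = 2 * 6.674e-11 * 1.370212155e+36 / (3e8)^2 = 2.032e+09

2.032e+09 m


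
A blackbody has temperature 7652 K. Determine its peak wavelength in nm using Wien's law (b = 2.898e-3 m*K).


lam_max = b / T = 2.898e-3 / 7652 = 3.787e-07 m = 378.7245 nm

378.7245 nm


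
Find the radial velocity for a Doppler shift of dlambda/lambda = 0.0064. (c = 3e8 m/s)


v = (dlambda/lambda) * c = 0.0064 * 3e8 = 1.920e+06

1.920e+06 m/s


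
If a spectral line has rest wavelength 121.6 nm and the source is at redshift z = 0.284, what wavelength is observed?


lam_obs = lam_emit * (1 + z) = 121.6 * (1 + 0.284) = 156.1344

156.1344 nm


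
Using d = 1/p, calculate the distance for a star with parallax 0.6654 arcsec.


d = 1/p = 1/0.6654 = 1.5029

1.5029 pc


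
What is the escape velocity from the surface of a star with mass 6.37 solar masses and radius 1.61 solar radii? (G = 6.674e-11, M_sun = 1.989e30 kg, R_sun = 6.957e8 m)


M = 6.37 * 1.989e30 kg = 1.266993e+31 kg; R = 1.61 * 6.957e8 m = 1.120077e+09 m. v_esc = sqrt(2GM/R) = sqrt(2 * 6.674e-11 * 1.266993e+31 / 1.120077e+09) = 1.229e+06

1.229e+06 m/s


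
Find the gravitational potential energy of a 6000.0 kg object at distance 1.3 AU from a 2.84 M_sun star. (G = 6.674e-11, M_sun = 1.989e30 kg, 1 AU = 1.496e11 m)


M = 2.84 * 1.989e30 kg = 5.64876e+30 kg; r = 1.3 AU * 1.496e11 m/AU = 1.9448e+11 m. U = -GM*m/r = -(6.674e-11 * 5.64876e+30 * 6000.0) / 1.9448e+11 = -1.163e+13

-1.163e+13 J


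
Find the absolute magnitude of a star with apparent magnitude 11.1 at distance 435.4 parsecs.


M = m - 5*log10(d) + 5 = 11.1 - 5*log10(435.4) + 5 = 2.9056

2.9056


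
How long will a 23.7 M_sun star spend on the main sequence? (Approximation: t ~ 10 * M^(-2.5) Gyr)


t = 10 * M^(-2.5) = 10 * 23.7^(-2.5) = 0.0037

0.0037 Gyr


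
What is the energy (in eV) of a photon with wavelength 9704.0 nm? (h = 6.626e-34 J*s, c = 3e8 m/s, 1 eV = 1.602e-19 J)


E = hc/lambda = 6.626e-34 * 3e8 / 9.704e-06 = 2.048e-20 J = 0.1279 eV

0.1279 eV


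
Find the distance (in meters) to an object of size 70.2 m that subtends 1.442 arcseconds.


D = size / theta_rad, theta_rad = 1.442 * pi/(180*3600) = 6.991e-06, D = 1.004e+07

1.004e+07 m


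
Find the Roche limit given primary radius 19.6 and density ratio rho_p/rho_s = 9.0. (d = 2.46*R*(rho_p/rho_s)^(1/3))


d_Roche = 2.46 * 19.6 * 9.0^(1/3) = 100.2933

100.2933


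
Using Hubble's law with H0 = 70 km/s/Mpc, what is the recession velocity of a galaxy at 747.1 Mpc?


v = H0 * d = 70 * 747.1 = 52297.0

52297.0 km/s


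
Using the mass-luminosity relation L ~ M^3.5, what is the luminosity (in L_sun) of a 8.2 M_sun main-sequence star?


L/L_sun = (M/M_sun)^3.5 = 8.2^3.5 = 1578.8777

1578.8777 L_sun


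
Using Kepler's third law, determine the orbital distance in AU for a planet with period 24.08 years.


a = P^(2/3) = 24.08^(2/3) = 8.3388

8.3388 AU


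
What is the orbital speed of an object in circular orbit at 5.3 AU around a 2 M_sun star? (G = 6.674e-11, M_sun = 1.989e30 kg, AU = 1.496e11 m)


v = sqrt(GM/r) = sqrt(6.674e-11 * 3.978e+30 / 7.929e+11) = 18298.7641

18298.7641 m/s


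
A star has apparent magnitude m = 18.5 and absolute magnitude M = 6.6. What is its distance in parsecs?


d = 10^((m - M + 5)/5) = 10^((18.5 - 6.6 + 5)/5) = 2398.8329

2398.8329 pc


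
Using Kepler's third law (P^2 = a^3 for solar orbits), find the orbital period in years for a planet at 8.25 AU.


P = a^(3/2) = 8.25^1.5 = 23.6963

23.6963 years


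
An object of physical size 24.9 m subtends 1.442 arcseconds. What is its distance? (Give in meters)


D = size / theta_rad, theta_rad = 1.442 * pi/(180*3600) = 6.991e-06, D = 3.562e+06

3.562e+06 m


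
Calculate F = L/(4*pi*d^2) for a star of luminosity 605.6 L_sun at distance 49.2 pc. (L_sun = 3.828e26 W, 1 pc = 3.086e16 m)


F = L / (4*pi*d^2) = 2.318e+29 / (4*pi*(1.518e+18)^2) = 8.003e-09

8.003e-09 W/m^2


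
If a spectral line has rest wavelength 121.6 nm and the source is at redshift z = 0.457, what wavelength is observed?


lam_obs = lam_emit * (1 + z) = 121.6 * (1 + 0.457) = 177.1712

177.1712 nm


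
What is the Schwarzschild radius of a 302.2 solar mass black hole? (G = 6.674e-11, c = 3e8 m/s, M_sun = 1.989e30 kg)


M = 302.2 * 1.989e30 kg = 6.010758e+32 kg. rs = 2GM/c^2 = 2 * 6.674e-11 * 6.010758e+32 / (3e8)^2 = 891462.1976

891462.1976 m


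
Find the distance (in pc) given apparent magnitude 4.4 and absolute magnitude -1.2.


d = 10^((m - M + 5)/5) = 10^((4.4 - -1.2 + 5)/5) = 131.8257

131.8257 pc


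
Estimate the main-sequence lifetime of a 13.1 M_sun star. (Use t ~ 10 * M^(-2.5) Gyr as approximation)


t = 10 * M^(-2.5) = 10 * 13.1^(-2.5) = 0.0161

0.0161 Gyr


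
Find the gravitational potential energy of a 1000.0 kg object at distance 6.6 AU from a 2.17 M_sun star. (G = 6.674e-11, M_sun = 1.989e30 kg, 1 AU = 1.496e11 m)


M = 2.17 * 1.989e30 kg = 4.31613e+30 kg; r = 6.6 AU * 1.496e11 m/AU = 9.8736e+11 m. U = -GM*m/r = -(6.674e-11 * 4.31613e+30 * 1000.0) / 9.8736e+11 = -2.917e+11

-2.917e+11 J


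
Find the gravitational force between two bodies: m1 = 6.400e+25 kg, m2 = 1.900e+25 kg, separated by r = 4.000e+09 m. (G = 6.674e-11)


F = G*m1*m2/r^2 = 6.674e-11 * 6.400e+25 * 1.900e+25 / (4.000e+09)^2 = 6.674e-11 * 1.216e+51 / 1.600e+19 = 5.072e+21

5.072e+21 N


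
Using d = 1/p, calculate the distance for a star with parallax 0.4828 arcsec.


d = 1/p = 1/0.4828 = 2.0713

2.0713 pc


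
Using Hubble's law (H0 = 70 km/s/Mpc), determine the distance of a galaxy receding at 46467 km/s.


d = v / H0 = 46467 / 70 = 663.8143

663.8143 Mpc


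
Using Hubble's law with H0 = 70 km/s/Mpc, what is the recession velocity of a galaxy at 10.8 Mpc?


v = H0 * d = 70 * 10.8 = 756.0

756.0 km/s


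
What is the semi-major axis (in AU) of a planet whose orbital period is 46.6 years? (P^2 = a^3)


a = P^(2/3) = 46.6^(2/3) = 12.9496

12.9496 AU


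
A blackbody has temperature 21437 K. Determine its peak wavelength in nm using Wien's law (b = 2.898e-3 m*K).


lam_max = b / T = 2.898e-3 / 21437 = 1.352e-07 m = 135.1868 nm

135.1868 nm


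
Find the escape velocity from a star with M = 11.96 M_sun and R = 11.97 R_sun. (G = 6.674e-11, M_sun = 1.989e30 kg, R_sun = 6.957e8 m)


M = 11.96 * 1.989e30 kg = 2.378844e+31 kg; R = 11.97 * 6.957e8 m = 8.327529e+09 m. v_esc = sqrt(2GM/R) = sqrt(2 * 6.674e-11 * 2.378844e+31 / 8.327529e+09) = 617494.3717

617494.3717 m/s


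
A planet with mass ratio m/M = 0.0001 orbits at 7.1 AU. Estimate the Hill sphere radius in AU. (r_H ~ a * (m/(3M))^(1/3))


r_H = a * (m/3M)^(1/3) = 7.1 * (0.0001/3)^(1/3) = 0.2285

0.2285 AU


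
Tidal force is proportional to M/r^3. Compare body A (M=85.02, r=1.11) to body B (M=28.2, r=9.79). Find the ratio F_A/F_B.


Ratio = (M1/r1^3) / (M2/r2^3) = (85.02/1.11^3) / (28.2/9.79^3) = 2068.4791

2068.4791


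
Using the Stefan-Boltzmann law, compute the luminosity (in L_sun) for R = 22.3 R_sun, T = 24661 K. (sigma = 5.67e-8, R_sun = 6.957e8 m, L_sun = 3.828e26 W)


R = 22.3 * 6.957e8 m = 1.551411e+10 m. L = 4*pi*R^2*sigma*T^4 = 4*pi*(1.551411e+10)^2 * 5.67e-8 * 24661^4 = 6.342922258e+31 W. L/L_sun = 6.342922258e+31 / 3.828e26 = 165698.0736

165698.0736 L_sun


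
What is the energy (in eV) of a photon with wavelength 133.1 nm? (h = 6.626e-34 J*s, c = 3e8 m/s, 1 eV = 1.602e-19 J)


E = hc/lambda = 6.626e-34 * 3e8 / 1.331e-07 = 1.493e-18 J = 9.3225 eV

9.3225 eV


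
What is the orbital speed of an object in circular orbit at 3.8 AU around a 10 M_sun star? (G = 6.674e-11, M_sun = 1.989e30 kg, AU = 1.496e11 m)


v = sqrt(GM/r) = sqrt(6.674e-11 * 1.989e+31 / 5.685e+11) = 48322.8898

48322.8898 m/s


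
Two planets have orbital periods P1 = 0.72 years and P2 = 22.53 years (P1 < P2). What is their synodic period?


1/P_syn = |1/P1 - 1/P2| = |1/0.72 - 1/22.53| => P_syn = 0.7438

0.7438 years


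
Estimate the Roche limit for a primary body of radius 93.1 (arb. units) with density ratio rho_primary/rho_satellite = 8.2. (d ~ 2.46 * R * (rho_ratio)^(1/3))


d_Roche = 2.46 * 93.1 * 8.2^(1/3) = 461.8377

461.8377


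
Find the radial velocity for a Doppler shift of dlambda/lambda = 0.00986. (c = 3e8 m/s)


v = (dlambda/lambda) * c = 0.00986 * 3e8 = 2.958e+06

2.958e+06 m/s


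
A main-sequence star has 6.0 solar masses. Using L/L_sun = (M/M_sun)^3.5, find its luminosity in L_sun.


L/L_sun = (M/M_sun)^3.5 = 6.0^3.5 = 529.0898

529.0898 L_sun
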